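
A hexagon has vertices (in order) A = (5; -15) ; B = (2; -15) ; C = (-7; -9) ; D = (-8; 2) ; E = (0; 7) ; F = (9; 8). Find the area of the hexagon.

A→B: (5)(-15) − (2)(-15) = -45
B→C: (2)(-9) − (-7)(-15) = -123
C→D: (-7)(2) − (-8)(-9) = -86
D→E: (-8)(7) − (0)(2) = -56
E→F: (0)(8) − (9)(7) = -63
F→A: (9)(-15) − (5)(8) = -175
Σ = -548
Area = |Σ|/2 = 274.

274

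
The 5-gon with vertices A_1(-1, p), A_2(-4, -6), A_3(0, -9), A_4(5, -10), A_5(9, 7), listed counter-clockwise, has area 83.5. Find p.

The doubled signed area Σ (x_i y_{i+1} − x_{i+1} y_i) is linear in p.
With p=0 it equals 219; the coefficient of p is 13 (from the two edges through A_1).
So 13·p + 219 = 2·83.5 = 167 ⇒ p = -4.

-4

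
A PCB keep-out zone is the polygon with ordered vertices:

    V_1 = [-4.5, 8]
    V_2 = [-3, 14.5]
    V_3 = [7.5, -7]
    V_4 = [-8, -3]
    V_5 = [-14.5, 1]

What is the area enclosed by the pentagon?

185.25

Apply the surveyor's formula: 2A = Σ (x_i·y_{i+1} − x_{i+1}·y_i), indices taken mod 5.
Σ = (-41.25) + (-87.75) + (-78.5) + (-51.5) + (-111.5) = -370.5
Area = |Σ|/2 = 185.25.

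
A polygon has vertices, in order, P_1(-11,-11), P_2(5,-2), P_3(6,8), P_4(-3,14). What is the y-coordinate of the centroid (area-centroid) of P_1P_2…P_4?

281/159

Apply Gauss's area formula. First the cross-terms c_i = x_i·y_{i+1} − x_{i+1}·y_i:
  77, 52, 108, 187  ⇒  2A = 424, A = 212.
Then Σ (y_i + y_{i+1})·c_i = 2248, so ȳ = 2248 / (6·212) = 281/159.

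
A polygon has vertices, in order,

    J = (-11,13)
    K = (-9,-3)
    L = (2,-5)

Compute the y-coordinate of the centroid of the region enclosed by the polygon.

5/3

Apply Gauss's area formula. First the cross-terms c_i = x_i·y_{i+1} − x_{i+1}·y_i:
  150, 51, -29  ⇒  2A = 172, A = 86.
Then Σ (y_i + y_{i+1})·c_i = 860, so ȳ = 860 / (6·86) = 5/3.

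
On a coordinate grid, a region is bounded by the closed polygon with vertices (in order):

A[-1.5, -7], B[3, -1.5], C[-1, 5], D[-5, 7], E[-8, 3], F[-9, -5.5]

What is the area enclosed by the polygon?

110.75

Apply the shoelace formula: 2A = Σ (x_i·y_{i+1} − x_{i+1}·y_i), indices taken mod 6.
A→B: (-1.5)(-1.5) − (3)(-7) = 23.25
B→C: (3)(5) − (-1)(-1.5) = 13.5
C→D: (-1)(7) − (-5)(5) = 18
D→E: (-5)(3) − (-8)(7) = 41
E→F: (-8)(-5.5) − (-9)(3) = 71
F→A: (-9)(-7) − (-1.5)(-5.5) = 54.75
Σ = 221.5
Area = |Σ|/2 = 110.75.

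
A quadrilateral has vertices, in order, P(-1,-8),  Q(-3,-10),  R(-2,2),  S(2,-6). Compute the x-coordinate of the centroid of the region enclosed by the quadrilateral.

Apply Gauss's area formula. First the cross-terms c_i = x_i·y_{i+1} − x_{i+1}·y_i:
  -14, -26, 8, -22  ⇒  2A = -54, A = -27.
Then Σ (x_i + x_{i+1})·c_i = 164, so x̄ = 164 / (6·(-27)) = -82/81.

-82/81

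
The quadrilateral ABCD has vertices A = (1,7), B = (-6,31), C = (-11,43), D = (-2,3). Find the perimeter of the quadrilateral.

|AB| = √((-7)² + (24)²) = √625 = 25
|BC| = √((-5)² + (12)²) = √169 = 13
|CD| = √((9)² + (-40)²) = √1681 = 41
|DA| = √((3)² + (4)²) = √25 = 5
Perimeter = 25 + 13 + 41 + 5 = 84.

84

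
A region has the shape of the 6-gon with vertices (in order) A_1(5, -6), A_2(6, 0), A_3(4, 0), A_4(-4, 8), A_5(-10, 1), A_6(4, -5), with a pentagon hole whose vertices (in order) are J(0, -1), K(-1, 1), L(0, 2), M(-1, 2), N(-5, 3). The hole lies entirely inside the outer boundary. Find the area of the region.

90

Outer boundary:
Apply Gauss's area formula: 2A = Σ (x_i·y_{i+1} − x_{i+1}·y_i), indices taken mod 6.
A_1→A_2: (5)(0) − (6)(-6) = 36
A_2→A_3: (6)(0) − (4)(0) = 0
A_3→A_4: (4)(8) − (-4)(0) = 32
A_4→A_5: (-4)(1) − (-10)(8) = 76
A_5→A_6: (-10)(-5) − (4)(1) = 46
A_6→A_1: (4)(-6) − (5)(-5) = 1
Σ = 191
Area = |Σ|/2 = 95.5.
Hole:
Apply Gauss's area formula: 2A = Σ (x_i·y_{i+1} − x_{i+1}·y_i), indices taken mod 5.
Σ = (-1) + (-2) + (2) + (7) + (5) = 11
Area = |Σ|/2 = 5.5.
Net area = 95.5 − 5.5 = 90.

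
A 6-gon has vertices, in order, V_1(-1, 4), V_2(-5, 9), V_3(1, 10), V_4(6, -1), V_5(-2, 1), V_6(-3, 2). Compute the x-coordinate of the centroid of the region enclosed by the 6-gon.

49/87

Apply the surveyor's formula. First the cross-terms c_i = x_i·y_{i+1} − x_{i+1}·y_i:
  11, -59, -61, 4, -1, -10  ⇒  2A = -116, A = -58.
Then Σ (x_i + x_{i+1})·c_i = -196, so x̄ = -196 / (6·(-58)) = 49/87.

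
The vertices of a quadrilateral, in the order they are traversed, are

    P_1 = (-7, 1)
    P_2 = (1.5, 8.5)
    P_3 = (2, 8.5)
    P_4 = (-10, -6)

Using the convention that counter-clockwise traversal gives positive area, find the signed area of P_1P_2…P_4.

-22.125

Apply the shoelace formula: 2A = Σ (x_i·y_{i+1} − x_{i+1}·y_i), indices taken mod 4.
P_1→P_2: (-7)(8.5) − (1.5)(1) = -61
P_2→P_3: (1.5)(8.5) − (2)(8.5) = -4.25
P_3→P_4: (2)(-6) − (-10)(8.5) = 73
P_4→P_1: (-10)(1) − (-7)(-6) = -52
Σ = -44.25
Signed area = Σ/2 = -22.125 (negative ⇒ clockwise traversal).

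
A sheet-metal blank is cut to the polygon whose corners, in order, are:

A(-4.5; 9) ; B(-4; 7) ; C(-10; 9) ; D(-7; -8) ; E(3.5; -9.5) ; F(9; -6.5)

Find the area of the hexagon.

195.25

Apply the shoelace (surveyor's) formula: 2A = Σ (x_i·y_{i+1} − x_{i+1}·y_i), indices taken mod 6.
A→B: (-4.5)(7) − (-4)(9) = 4.5
B→C: (-4)(9) − (-10)(7) = 34
C→D: (-10)(-8) − (-7)(9) = 143
D→E: (-7)(-9.5) − (3.5)(-8) = 94.5
E→F: (3.5)(-6.5) − (9)(-9.5) = 62.75
F→A: (9)(9) − (-4.5)(-6.5) = 51.75
Σ = 390.5
Area = |Σ|/2 = 195.25.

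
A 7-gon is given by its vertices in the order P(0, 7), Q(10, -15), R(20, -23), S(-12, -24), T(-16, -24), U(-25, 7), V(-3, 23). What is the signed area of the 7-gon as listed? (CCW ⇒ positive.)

Cross-terms: -70, 70, -756, -96, -712, -554, -21  ⇒  Σ = -2139
Signed area = Σ/2 = -1069.5 (negative ⇒ clockwise traversal).

-1069.5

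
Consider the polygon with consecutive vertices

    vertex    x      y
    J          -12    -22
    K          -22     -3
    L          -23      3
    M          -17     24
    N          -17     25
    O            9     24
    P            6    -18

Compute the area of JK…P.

1194

Cross-terms: -448, -135, -501, -17, -633, -306, -348  ⇒  Σ = -2388
Area = |Σ|/2 = 1194.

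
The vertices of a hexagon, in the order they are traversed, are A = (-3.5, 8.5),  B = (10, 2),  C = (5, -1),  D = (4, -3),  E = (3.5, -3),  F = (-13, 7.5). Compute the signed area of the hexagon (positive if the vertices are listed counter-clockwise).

Cross-terms: -92, -20, -11, -1.5, -12.75, -84.25  ⇒  Σ = -221.5
Signed area = Σ/2 = -110.75 (negative ⇒ clockwise traversal).

-110.75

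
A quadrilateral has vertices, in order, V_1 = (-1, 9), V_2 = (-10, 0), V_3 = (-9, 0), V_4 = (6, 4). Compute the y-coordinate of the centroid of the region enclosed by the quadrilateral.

355/84

Apply the shoelace (surveyor's) formula. First the cross-terms c_i = x_i·y_{i+1} − x_{i+1}·y_i:
  90, 0, -36, 58  ⇒  2A = 112, A = 56.
Then Σ (y_i + y_{i+1})·c_i = 1420, so ȳ = 1420 / (6·56) = 355/84.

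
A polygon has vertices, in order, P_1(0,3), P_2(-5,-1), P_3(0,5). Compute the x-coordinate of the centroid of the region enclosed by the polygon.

Apply the surveyor's formula. First the cross-terms c_i = x_i·y_{i+1} − x_{i+1}·y_i:
  15, -25, 0  ⇒  2A = -10, A = -5.
Then Σ (x_i + x_{i+1})·c_i = 50, so x̄ = 50 / (6·(-5)) = -5/3.

-5/3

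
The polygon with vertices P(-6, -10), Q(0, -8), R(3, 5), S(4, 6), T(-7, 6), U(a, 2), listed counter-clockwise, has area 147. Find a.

Write out the shoelace sum; only the two edges meeting at U involve a:
2·Area = [((-7)·2 − a·6) + (a·(-10) − (-6)·2)] + 136
       = -16·a + 134 = 294
⇒ a = -10.

-10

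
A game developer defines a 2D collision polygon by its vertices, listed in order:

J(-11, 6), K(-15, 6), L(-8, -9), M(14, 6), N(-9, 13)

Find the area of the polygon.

Apply the shoelace (surveyor's) formula: 2A = Σ (x_i·y_{i+1} − x_{i+1}·y_i), indices taken mod 5.
Σ = (24) + (183) + (78) + (236) + (89) = 610
Area = |Σ|/2 = 305.

305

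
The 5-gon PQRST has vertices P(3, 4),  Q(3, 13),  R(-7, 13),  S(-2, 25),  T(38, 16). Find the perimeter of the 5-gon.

110

|PQ| = √((0)² + (9)²) = √81 = 9
|QR| = √((-10)² + (0)²) = √100 = 10
|RS| = √((5)² + (12)²) = √169 = 13
|ST| = √((40)² + (-9)²) = √1681 = 41
|TP| = √((-35)² + (-12)²) = √1369 = 37
Perimeter = 9 + 10 + 13 + 41 + 37 = 110.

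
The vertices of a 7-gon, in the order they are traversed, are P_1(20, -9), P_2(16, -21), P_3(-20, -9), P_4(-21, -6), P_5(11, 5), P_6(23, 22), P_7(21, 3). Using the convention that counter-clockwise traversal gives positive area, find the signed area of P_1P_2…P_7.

Apply the surveyor's formula: 2A = Σ (x_i·y_{i+1} − x_{i+1}·y_i), indices taken mod 7.
Σ = (-276) + (-564) + (-69) + (-39) + (127) + (-393) + (-249) = -1463
Signed area = Σ/2 = -731.5 (negative ⇒ clockwise traversal).

-731.5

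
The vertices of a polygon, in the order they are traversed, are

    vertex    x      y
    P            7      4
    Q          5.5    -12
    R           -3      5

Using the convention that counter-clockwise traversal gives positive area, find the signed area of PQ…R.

-80.75

Σ = (-106) + (-8.5) + (-47) = -161.5
Signed area = Σ/2 = -80.75 (negative ⇒ clockwise traversal).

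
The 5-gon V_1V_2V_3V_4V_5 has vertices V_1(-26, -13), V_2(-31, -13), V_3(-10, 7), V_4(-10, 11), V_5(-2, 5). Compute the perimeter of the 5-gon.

|V_1V_2| = √((-5)² + (0)²) = √25 = 5
|V_2V_3| = √((21)² + (20)²) = √841 = 29
|V_3V_4| = √((0)² + (4)²) = √16 = 4
|V_4V_5| = √((8)² + (-6)²) = √100 = 10
|V_5V_1| = √((-24)² + (-18)²) = √900 = 30
Perimeter = 5 + 29 + 4 + 10 + 30 = 78.

78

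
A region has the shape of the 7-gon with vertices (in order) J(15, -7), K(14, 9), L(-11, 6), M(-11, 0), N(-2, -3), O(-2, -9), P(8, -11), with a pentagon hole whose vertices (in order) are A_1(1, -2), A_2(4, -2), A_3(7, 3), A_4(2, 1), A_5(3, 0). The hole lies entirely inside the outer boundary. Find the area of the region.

353

Outer boundary:
Σ = (233) + (183) + (66) + (33) + (12) + (94) + (109) = 730
Area = |Σ|/2 = 365.
Hole:
Apply the shoelace formula: 2A = Σ (x_i·y_{i+1} − x_{i+1}·y_i), indices taken mod 5.
Σ = (6) + (26) + (1) + (-3) + (-6) = 24
Area = |Σ|/2 = 12.
Net area = 365 − 12 = 353.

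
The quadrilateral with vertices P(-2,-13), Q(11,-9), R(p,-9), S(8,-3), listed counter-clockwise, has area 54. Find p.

14

Write out the shoelace sum; only the two edges meeting at R involve p:
2·Area = [(11·(-9) − p·(-9)) + (p·(-3) − 8·(-9))] + 51
       = 6·p + 24 = 108
⇒ p = 14.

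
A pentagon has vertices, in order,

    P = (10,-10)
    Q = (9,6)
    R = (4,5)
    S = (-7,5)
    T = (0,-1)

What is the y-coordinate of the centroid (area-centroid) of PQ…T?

11/81

Apply Gauss's area formula. First the cross-terms c_i = x_i·y_{i+1} − x_{i+1}·y_i:
  150, 21, 55, 7, 10  ⇒  2A = 243, A = 121.5.
Then Σ (y_i + y_{i+1})·c_i = 99, so ȳ = 99 / (6·121.5) = 11/81.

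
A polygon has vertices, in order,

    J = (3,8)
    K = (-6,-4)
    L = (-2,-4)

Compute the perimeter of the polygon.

|JK| = √((-9)² + (-12)²) = √225 = 15
|KL| = √((4)² + (0)²) = √16 = 4
|LJ| = √((5)² + (12)²) = √169 = 13
Perimeter = 15 + 4 + 13 = 32.

32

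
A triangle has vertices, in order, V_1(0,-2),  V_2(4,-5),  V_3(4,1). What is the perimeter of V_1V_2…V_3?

16

|V_1V_2| = √((4)² + (-3)²) = √25 = 5
|V_2V_3| = √((0)² + (6)²) = √36 = 6
|V_3V_1| = √((-4)² + (-3)²) = √25 = 5
Perimeter = 5 + 6 + 5 = 16.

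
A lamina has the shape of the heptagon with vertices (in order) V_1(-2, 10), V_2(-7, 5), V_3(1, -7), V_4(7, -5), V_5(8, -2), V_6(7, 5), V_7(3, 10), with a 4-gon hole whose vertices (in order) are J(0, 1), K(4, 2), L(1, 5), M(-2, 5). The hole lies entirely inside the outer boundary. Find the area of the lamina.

Outer boundary:
Σ = (60) + (44) + (44) + (26) + (54) + (55) + (50) = 333
Area = |Σ|/2 = 166.5.
Hole:
Σ = (-4) + (18) + (15) + (-2) = 27
Area = |Σ|/2 = 13.5.
Net area = 166.5 − 13.5 = 153.

153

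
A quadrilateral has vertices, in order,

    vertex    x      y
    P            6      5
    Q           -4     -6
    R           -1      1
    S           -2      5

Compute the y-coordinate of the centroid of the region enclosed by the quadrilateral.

Apply Gauss's area formula. First the cross-terms c_i = x_i·y_{i+1} − x_{i+1}·y_i:
  -16, -10, -3, -40  ⇒  2A = -69, A = -34.5.
Then Σ (y_i + y_{i+1})·c_i = -352, so ȳ = -352 / (6·(-34.5)) = 352/207.

352/207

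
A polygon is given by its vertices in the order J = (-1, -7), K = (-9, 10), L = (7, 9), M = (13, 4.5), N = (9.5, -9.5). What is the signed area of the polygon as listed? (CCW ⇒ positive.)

-275.875

Apply the surveyor's formula: 2A = Σ (x_i·y_{i+1} − x_{i+1}·y_i), indices taken mod 5.
Σ = (-73) + (-151) + (-85.5) + (-166.25) + (-76) = -551.75
Signed area = Σ/2 = -275.875 (negative ⇒ clockwise traversal).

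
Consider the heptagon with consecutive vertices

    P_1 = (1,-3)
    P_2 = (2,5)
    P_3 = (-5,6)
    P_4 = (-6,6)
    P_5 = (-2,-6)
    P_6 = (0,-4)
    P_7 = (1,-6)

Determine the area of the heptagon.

Apply the shoelace formula: 2A = Σ (x_i·y_{i+1} − x_{i+1}·y_i), indices taken mod 7.
Σ = (11) + (37) + (6) + (48) + (8) + (4) + (3) = 117
Area = |Σ|/2 = 58.5.

58.5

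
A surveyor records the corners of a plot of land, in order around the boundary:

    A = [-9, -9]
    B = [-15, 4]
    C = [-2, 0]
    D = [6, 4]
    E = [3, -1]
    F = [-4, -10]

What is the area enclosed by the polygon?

Σ = (-171) + (8) + (-8) + (-18) + (-34) + (-54) = -277
Area = |Σ|/2 = 138.5.

138.5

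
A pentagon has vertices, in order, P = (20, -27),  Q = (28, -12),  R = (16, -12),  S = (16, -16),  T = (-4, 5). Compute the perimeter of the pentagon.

|PQ| = √((8)² + (15)²) = √289 = 17
|QR| = √((-12)² + (0)²) = √144 = 12
|RS| = √((0)² + (-4)²) = √16 = 4
|ST| = √((-20)² + (21)²) = √841 = 29
|TP| = √((24)² + (-32)²) = √1600 = 40
Perimeter = 17 + 12 + 4 + 29 + 40 = 102.

102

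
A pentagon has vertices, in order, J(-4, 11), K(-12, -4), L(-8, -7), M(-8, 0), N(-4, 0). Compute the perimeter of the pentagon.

|JK| = √((-8)² + (-15)²) = √289 = 17
|KL| = √((4)² + (-3)²) = √25 = 5
|LM| = √((0)² + (7)²) = √49 = 7
|MN| = √((4)² + (0)²) = √16 = 4
|NJ| = √((0)² + (11)²) = √121 = 11
Perimeter = 17 + 5 + 7 + 4 + 11 = 44.

44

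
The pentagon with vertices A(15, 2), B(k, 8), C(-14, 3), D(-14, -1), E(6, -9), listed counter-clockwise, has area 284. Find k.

Write out the shoelace sum; only the two edges meeting at B involve k:
2·Area = [(15·8 − k·2) + (k·3 − (-14)·8)] + 335
       = 1·k + 567 = 568
⇒ k = 1.

1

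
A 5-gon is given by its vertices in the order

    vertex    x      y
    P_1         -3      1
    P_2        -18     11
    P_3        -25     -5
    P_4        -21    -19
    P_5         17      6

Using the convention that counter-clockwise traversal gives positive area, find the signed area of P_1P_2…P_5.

Apply the surveyor's formula: 2A = Σ (x_i·y_{i+1} − x_{i+1}·y_i), indices taken mod 5.
P_1→P_2: (-3)(11) − (-18)(1) = -15
P_2→P_3: (-18)(-5) − (-25)(11) = 365
P_3→P_4: (-25)(-19) − (-21)(-5) = 370
P_4→P_5: (-21)(6) − (17)(-19) = 197
P_5→P_1: (17)(1) − (-3)(6) = 35
Σ = 952
Signed area = Σ/2 = 476 (positive ⇒ counter-clockwise traversal).

476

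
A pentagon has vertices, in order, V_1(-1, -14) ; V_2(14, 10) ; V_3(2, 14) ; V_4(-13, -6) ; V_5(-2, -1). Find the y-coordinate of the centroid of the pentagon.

369/140

Apply Gauss's area formula. First the cross-terms c_i = x_i·y_{i+1} − x_{i+1}·y_i:
  186, 176, 170, 1, 27  ⇒  2A = 560, A = 280.
Then Σ (y_i + y_{i+1})·c_i = 4428, so ȳ = 4428 / (6·280) = 369/140.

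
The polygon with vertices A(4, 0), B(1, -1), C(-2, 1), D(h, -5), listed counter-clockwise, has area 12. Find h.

1

The doubled signed area Σ (x_i y_{i+1} − x_{i+1} y_i) is linear in h.
With h=0 it equals 25; the coefficient of h is -1 (from the two edges through D).
So -1·h + 25 = 2·12 = 24 ⇒ h = 1.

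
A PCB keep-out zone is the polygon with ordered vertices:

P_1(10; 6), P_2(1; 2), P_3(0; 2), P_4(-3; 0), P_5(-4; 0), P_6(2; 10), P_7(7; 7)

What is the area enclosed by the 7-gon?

51

Apply Gauss's area formula: 2A = Σ (x_i·y_{i+1} − x_{i+1}·y_i), indices taken mod 7.
Σ = (14) + (2) + (6) + (0) + (-40) + (-56) + (-28) = -102
Area = |Σ|/2 = 51.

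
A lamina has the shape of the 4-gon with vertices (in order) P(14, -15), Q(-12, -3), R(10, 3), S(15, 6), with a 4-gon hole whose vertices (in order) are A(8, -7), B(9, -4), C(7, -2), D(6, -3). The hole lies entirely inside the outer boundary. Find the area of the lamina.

Outer boundary:
Apply the shoelace (surveyor's) formula: 2A = Σ (x_i·y_{i+1} − x_{i+1}·y_i), indices taken mod 4.
Cross-terms: -222, -6, 15, -309  ⇒  Σ = -522
Area = |Σ|/2 = 261.
Hole:
Apply the shoelace formula: 2A = Σ (x_i·y_{i+1} − x_{i+1}·y_i), indices taken mod 4.
Σ = (31) + (10) + (-9) + (-18) = 14
Area = |Σ|/2 = 7.
Net area = 261 − 7 = 254.

254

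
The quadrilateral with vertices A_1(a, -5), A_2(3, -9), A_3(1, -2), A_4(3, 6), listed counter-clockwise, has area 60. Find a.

The doubled signed area Σ (x_i y_{i+1} − x_{i+1} y_i) is linear in a.
With a=0 it equals 15; the coefficient of a is -15 (from the two edges through A_1).
So -15·a + 15 = 2·60 = 120 ⇒ a = -7.

-7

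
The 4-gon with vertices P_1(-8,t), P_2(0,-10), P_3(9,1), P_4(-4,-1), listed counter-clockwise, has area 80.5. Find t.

The doubled signed area Σ (x_i y_{i+1} − x_{i+1} y_i) is linear in t.
With t=0 it equals 157; the coefficient of t is -4 (from the two edges through P_1).
So -4·t + 157 = 2·80.5 = 161 ⇒ t = -1.

-1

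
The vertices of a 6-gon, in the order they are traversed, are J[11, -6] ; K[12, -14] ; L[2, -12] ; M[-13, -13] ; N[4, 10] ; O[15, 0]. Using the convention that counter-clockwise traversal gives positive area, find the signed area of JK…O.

-349

Σ = (-82) + (-116) + (-182) + (-78) + (-150) + (-90) = -698
Signed area = Σ/2 = -349 (negative ⇒ clockwise traversal).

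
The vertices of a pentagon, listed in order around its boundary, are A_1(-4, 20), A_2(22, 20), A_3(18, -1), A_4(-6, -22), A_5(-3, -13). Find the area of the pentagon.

Apply the surveyor's formula: 2A = Σ (x_i·y_{i+1} − x_{i+1}·y_i), indices taken mod 5.
A_1→A_2: (-4)(20) − (22)(20) = -520
A_2→A_3: (22)(-1) − (18)(20) = -382
A_3→A_4: (18)(-22) − (-6)(-1) = -402
A_4→A_5: (-6)(-13) − (-3)(-22) = 12
A_5→A_1: (-3)(20) − (-4)(-13) = -112
Σ = -1404
Area = |Σ|/2 = 702.

702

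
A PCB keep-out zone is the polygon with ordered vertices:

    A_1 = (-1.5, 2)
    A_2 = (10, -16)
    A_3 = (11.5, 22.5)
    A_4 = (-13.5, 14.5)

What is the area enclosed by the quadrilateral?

Apply Gauss's area formula: 2A = Σ (x_i·y_{i+1} − x_{i+1}·y_i), indices taken mod 4.
Cross-terms: 4, 409, 470.5, -5.25  ⇒  Σ = 878.25
Area = |Σ|/2 = 439.125.

439.125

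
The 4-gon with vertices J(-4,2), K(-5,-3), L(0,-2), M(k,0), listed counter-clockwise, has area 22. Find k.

Write out the shoelace sum; only the two edges meeting at M involve k:
2·Area = [(0·0 − k·(-2)) + (k·2 − (-4)·0)] + 32
       = 4·k + 32 = 44
⇒ k = 3.

3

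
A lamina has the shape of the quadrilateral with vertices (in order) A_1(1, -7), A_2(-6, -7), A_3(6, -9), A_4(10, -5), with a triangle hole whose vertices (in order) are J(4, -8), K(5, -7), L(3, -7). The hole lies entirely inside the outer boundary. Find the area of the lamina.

Outer boundary:
A_1→A_2: (1)(-7) − (-6)(-7) = -49
A_2→A_3: (-6)(-9) − (6)(-7) = 96
A_3→A_4: (6)(-5) − (10)(-9) = 60
A_4→A_1: (10)(-7) − (1)(-5) = -65
Σ = 42
Area = |Σ|/2 = 21.
Hole:
Apply the shoelace formula: 2A = Σ (x_i·y_{i+1} − x_{i+1}·y_i), indices taken mod 3.
J→K: (4)(-7) − (5)(-8) = 12
K→L: (5)(-7) − (3)(-7) = -14
L→J: (3)(-8) − (4)(-7) = 4
Σ = 2
Area = |Σ|/2 = 1.
Net area = 21 − 1 = 20.

20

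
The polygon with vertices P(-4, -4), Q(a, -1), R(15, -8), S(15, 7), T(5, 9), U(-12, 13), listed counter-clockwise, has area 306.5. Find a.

Write out the shoelace sum; only the two edges meeting at Q involve a:
2·Area = [((-4)·(-1) − a·(-4)) + (a·(-8) − 15·(-1))] + 598
       = -4·a + 617 = 613
⇒ a = 1.

1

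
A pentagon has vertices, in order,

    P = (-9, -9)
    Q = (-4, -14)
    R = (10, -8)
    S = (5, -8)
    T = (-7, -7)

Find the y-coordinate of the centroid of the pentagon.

Apply the shoelace formula. First the cross-terms c_i = x_i·y_{i+1} − x_{i+1}·y_i:
  90, 172, -40, -91, 0  ⇒  2A = 131, A = 65.5.
Then Σ (y_i + y_{i+1})·c_i = -3849, so ȳ = -3849 / (6·65.5) = -1283/131.

-1283/131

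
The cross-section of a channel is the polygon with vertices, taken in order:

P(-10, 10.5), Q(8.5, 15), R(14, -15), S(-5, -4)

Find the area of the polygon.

400.125

Σ = (-239.25) + (-337.5) + (-131) + (-92.5) = -800.25
Area = |Σ|/2 = 400.125.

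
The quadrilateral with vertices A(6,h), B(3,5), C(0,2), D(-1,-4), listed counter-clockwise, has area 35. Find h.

The doubled signed area Σ (x_i y_{i+1} − x_{i+1} y_i) is linear in h.
With h=0 it equals 62; the coefficient of h is -4 (from the two edges through A).
So -4·h + 62 = 2·35 = 70 ⇒ h = -2.

-2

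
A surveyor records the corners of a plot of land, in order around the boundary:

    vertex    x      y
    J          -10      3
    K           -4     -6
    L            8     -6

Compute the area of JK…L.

54

Apply the surveyor's formula: 2A = Σ (x_i·y_{i+1} − x_{i+1}·y_i), indices taken mod 3.
Σ = (72) + (72) + (-36) = 108
Area = |Σ|/2 = 54.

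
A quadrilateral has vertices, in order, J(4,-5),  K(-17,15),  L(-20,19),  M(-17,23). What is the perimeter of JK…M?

74

|JK| = √((-21)² + (20)²) = √841 = 29
|KL| = √((-3)² + (4)²) = √25 = 5
|LM| = √((3)² + (4)²) = √25 = 5
|MJ| = √((21)² + (-28)²) = √1225 = 35
Perimeter = 29 + 5 + 5 + 35 = 74.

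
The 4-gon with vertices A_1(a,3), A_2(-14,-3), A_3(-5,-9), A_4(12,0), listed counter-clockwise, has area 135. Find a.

9

The doubled signed area Σ (x_i y_{i+1} − x_{i+1} y_i) is linear in a.
With a=0 it equals 297; the coefficient of a is -3 (from the two edges through A_1).
So -3·a + 297 = 2·135 = 270 ⇒ a = 9.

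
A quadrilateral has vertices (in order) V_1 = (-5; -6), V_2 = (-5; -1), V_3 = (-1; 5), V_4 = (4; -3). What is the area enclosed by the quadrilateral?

53.5

Apply the shoelace formula: 2A = Σ (x_i·y_{i+1} − x_{i+1}·y_i), indices taken mod 4.
Cross-terms: -25, -26, -17, -39  ⇒  Σ = -107
Area = |Σ|/2 = 53.5.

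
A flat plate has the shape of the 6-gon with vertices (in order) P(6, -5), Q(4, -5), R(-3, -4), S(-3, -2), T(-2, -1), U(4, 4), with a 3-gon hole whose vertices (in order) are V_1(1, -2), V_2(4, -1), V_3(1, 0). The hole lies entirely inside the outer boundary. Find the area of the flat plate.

45

Outer boundary:
P→Q: (6)(-5) − (4)(-5) = -10
Q→R: (4)(-4) − (-3)(-5) = -31
R→S: (-3)(-2) − (-3)(-4) = -6
S→T: (-3)(-1) − (-2)(-2) = -1
T→U: (-2)(4) − (4)(-1) = -4
U→P: (4)(-5) − (6)(4) = -44
Σ = -96
Area = |Σ|/2 = 48.
Hole:
Apply the shoelace formula: 2A = Σ (x_i·y_{i+1} − x_{i+1}·y_i), indices taken mod 3.
V_1→V_2: (1)(-1) − (4)(-2) = 7
V_2→V_3: (4)(0) − (1)(-1) = 1
V_3→V_1: (1)(-2) − (1)(0) = -2
Σ = 6
Area = |Σ|/2 = 3.
Net area = 48 − 3 = 45.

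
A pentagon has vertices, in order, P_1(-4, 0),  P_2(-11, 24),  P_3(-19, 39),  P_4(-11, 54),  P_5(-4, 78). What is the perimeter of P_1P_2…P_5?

162

|P_1P_2| = √((-7)² + (24)²) = √625 = 25
|P_2P_3| = √((-8)² + (15)²) = √289 = 17
|P_3P_4| = √((8)² + (15)²) = √289 = 17
|P_4P_5| = √((7)² + (24)²) = √625 = 25
|P_5P_1| = √((0)² + (-78)²) = √6084 = 78
Perimeter = 25 + 17 + 17 + 25 + 78 = 162.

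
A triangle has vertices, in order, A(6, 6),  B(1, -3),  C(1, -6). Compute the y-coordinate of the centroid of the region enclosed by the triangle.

Apply Gauss's area formula. First the cross-terms c_i = x_i·y_{i+1} − x_{i+1}·y_i:
  -24, -3, 42  ⇒  2A = 15, A = 7.5.
Then Σ (y_i + y_{i+1})·c_i = -45, so ȳ = -45 / (6·7.5) = -1.

-1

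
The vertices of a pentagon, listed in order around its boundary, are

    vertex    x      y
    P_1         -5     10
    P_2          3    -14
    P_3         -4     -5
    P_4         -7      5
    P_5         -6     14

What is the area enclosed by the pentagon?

72

Σ = (40) + (-71) + (-55) + (-68) + (10) = -144
Area = |Σ|/2 = 72.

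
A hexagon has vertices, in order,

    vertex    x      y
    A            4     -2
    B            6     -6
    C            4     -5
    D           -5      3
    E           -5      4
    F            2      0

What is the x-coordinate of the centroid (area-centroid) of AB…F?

Apply the surveyor's formula. First the cross-terms c_i = x_i·y_{i+1} − x_{i+1}·y_i:
  -12, -6, -13, -5, -8, -4  ⇒  2A = -48, A = -24.
Then Σ (x_i + x_{i+1})·c_i = -117, so x̄ = -117 / (6·(-24)) = 0.8125.

0.8125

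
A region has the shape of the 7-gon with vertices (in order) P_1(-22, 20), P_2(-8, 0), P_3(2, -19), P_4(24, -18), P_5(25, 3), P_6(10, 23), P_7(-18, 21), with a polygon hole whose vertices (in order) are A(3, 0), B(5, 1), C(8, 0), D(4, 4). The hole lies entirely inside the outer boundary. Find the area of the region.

Outer boundary:
Σ = (160) + (152) + (420) + (522) + (545) + (624) + (102) = 2525
Area = |Σ|/2 = 1262.5.
Hole:
Apply the surveyor's formula: 2A = Σ (x_i·y_{i+1} − x_{i+1}·y_i), indices taken mod 4.
A→B: (3)(1) − (5)(0) = 3
B→C: (5)(0) − (8)(1) = -8
C→D: (8)(4) − (4)(0) = 32
D→A: (4)(0) − (3)(4) = -12
Σ = 15
Area = |Σ|/2 = 7.5.
Net area = 1262.5 − 7.5 = 1255.

1255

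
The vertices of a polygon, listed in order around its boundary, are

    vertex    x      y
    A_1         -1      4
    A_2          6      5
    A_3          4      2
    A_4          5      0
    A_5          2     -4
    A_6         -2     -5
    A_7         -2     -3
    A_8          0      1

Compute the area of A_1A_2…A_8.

Apply the shoelace (surveyor's) formula: 2A = Σ (x_i·y_{i+1} − x_{i+1}·y_i), indices taken mod 8.
A_1→A_2: (-1)(5) − (6)(4) = -29
A_2→A_3: (6)(2) − (4)(5) = -8
A_3→A_4: (4)(0) − (5)(2) = -10
A_4→A_5: (5)(-4) − (2)(0) = -20
A_5→A_6: (2)(-5) − (-2)(-4) = -18
A_6→A_7: (-2)(-3) − (-2)(-5) = -4
A_7→A_8: (-2)(1) − (0)(-3) = -2
A_8→A_1: (0)(4) − (-1)(1) = 1
Σ = -90
Area = |Σ|/2 = 45.

45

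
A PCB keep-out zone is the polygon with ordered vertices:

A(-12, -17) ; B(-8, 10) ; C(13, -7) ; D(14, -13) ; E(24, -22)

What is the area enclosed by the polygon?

534.5

Σ = (-256) + (-74) + (-71) + (4) + (-672) = -1069
Area = |Σ|/2 = 534.5.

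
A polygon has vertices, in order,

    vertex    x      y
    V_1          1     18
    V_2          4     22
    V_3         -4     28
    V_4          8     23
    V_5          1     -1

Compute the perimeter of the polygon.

72

|V_1V_2| = √((3)² + (4)²) = √25 = 5
|V_2V_3| = √((-8)² + (6)²) = √100 = 10
|V_3V_4| = √((12)² + (-5)²) = √169 = 13
|V_4V_5| = √((-7)² + (-24)²) = √625 = 25
|V_5V_1| = √((0)² + (19)²) = √361 = 19
Perimeter = 5 + 10 + 13 + 25 + 19 = 72.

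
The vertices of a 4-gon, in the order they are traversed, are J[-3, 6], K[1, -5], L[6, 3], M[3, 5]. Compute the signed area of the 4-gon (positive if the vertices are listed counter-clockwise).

Apply Gauss's area formula: 2A = Σ (x_i·y_{i+1} − x_{i+1}·y_i), indices taken mod 4.
J→K: (-3)(-5) − (1)(6) = 9
K→L: (1)(3) − (6)(-5) = 33
L→M: (6)(5) − (3)(3) = 21
M→J: (3)(6) − (-3)(5) = 33
Σ = 96
Signed area = Σ/2 = 48 (positive ⇒ counter-clockwise traversal).

48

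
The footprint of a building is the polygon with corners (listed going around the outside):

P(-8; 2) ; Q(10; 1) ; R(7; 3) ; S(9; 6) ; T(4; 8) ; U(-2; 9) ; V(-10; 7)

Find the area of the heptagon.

Apply the surveyor's formula: 2A = Σ (x_i·y_{i+1} − x_{i+1}·y_i), indices taken mod 7.
P→Q: (-8)(1) − (10)(2) = -28
Q→R: (10)(3) − (7)(1) = 23
R→S: (7)(6) − (9)(3) = 15
S→T: (9)(8) − (4)(6) = 48
T→U: (4)(9) − (-2)(8) = 52
U→V: (-2)(7) − (-10)(9) = 76
V→P: (-10)(2) − (-8)(7) = 36
Σ = 222
Area = |Σ|/2 = 111.

111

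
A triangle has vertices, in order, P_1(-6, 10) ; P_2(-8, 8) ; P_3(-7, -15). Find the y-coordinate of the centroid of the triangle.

Apply the shoelace (surveyor's) formula. First the cross-terms c_i = x_i·y_{i+1} − x_{i+1}·y_i:
  32, 176, -160  ⇒  2A = 48, A = 24.
Then Σ (y_i + y_{i+1})·c_i = 144, so ȳ = 144 / (6·24) = 1.

1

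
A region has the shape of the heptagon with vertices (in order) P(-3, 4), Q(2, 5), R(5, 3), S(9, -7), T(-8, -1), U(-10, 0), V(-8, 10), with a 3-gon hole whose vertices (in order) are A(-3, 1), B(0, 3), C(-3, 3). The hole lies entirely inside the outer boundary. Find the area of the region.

137.5

Outer boundary:
Apply the surveyor's formula: 2A = Σ (x_i·y_{i+1} − x_{i+1}·y_i), indices taken mod 7.
Cross-terms: -23, -19, -62, -65, -10, -100, -2  ⇒  Σ = -281
Area = |Σ|/2 = 140.5.
Hole:
Apply Gauss's area formula: 2A = Σ (x_i·y_{i+1} − x_{i+1}·y_i), indices taken mod 3.
Σ = (-9) + (9) + (6) = 6
Area = |Σ|/2 = 3.
Net area = 140.5 − 3 = 137.5.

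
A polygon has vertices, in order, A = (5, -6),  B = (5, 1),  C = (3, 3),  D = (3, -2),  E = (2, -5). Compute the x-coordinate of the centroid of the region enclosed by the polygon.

196/51

Apply Gauss's area formula. First the cross-terms c_i = x_i·y_{i+1} − x_{i+1}·y_i:
  35, 12, -15, -11, 13  ⇒  2A = 34, A = 17.
Then Σ (x_i + x_{i+1})·c_i = 392, so x̄ = 392 / (6·17) = 196/51.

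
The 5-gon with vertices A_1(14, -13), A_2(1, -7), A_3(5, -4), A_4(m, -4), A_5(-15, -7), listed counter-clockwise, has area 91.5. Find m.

Write out the shoelace sum; only the two edges meeting at A_4 involve m:
2·Area = [(5·(-4) − m·(-4)) + (m·(-7) − (-15)·(-4))] + 239
       = -3·m + 159 = 183
⇒ m = -8.

-8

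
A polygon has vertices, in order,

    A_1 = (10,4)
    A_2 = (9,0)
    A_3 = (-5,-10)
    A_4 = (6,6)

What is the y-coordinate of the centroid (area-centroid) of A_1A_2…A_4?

-23/33

Apply Gauss's area formula. First the cross-terms c_i = x_i·y_{i+1} − x_{i+1}·y_i:
  -36, -90, 30, -36  ⇒  2A = -132, A = -66.
Then Σ (y_i + y_{i+1})·c_i = 276, so ȳ = 276 / (6·(-66)) = -23/33.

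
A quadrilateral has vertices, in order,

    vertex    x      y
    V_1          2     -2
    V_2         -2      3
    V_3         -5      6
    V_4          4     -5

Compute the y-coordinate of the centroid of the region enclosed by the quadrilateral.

Apply the shoelace formula. First the cross-terms c_i = x_i·y_{i+1} − x_{i+1}·y_i:
  2, 3, 1, 2  ⇒  2A = 8, A = 4.
Then Σ (y_i + y_{i+1})·c_i = 16, so ȳ = 16 / (6·4) = 2/3.

2/3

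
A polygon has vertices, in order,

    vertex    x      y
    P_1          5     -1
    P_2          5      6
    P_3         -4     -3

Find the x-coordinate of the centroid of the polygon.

Apply the shoelace (surveyor's) formula. First the cross-terms c_i = x_i·y_{i+1} − x_{i+1}·y_i:
  35, 9, 19  ⇒  2A = 63, A = 31.5.
Then Σ (x_i + x_{i+1})·c_i = 378, so x̄ = 378 / (6·31.5) = 2.

2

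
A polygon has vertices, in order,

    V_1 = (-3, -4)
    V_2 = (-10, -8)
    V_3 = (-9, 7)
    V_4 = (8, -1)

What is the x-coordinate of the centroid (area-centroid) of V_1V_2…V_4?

Apply Gauss's area formula. First the cross-terms c_i = x_i·y_{i+1} − x_{i+1}·y_i:
  -16, -142, -47, -35  ⇒  2A = -240, A = -120.
Then Σ (x_i + x_{i+1})·c_i = 2778, so x̄ = 2778 / (6·(-120)) = -463/120.

-463/120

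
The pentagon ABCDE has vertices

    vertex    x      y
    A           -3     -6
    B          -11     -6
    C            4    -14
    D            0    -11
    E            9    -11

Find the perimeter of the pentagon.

52

|AB| = √((-8)² + (0)²) = √64 = 8
|BC| = √((15)² + (-8)²) = √289 = 17
|CD| = √((-4)² + (3)²) = √25 = 5
|DE| = √((9)² + (0)²) = √81 = 9
|EA| = √((-12)² + (5)²) = √169 = 13
Perimeter = 8 + 17 + 5 + 9 + 13 = 52.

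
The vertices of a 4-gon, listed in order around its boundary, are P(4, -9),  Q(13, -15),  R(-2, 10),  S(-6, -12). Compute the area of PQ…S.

Apply the shoelace formula: 2A = Σ (x_i·y_{i+1} − x_{i+1}·y_i), indices taken mod 4.
Σ = (57) + (100) + (84) + (102) = 343
Area = |Σ|/2 = 171.5.

171.5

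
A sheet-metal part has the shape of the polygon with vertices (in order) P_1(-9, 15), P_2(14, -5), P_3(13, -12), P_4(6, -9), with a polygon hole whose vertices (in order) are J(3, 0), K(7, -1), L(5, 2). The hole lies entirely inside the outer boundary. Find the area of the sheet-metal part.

Outer boundary:
Apply the surveyor's formula: 2A = Σ (x_i·y_{i+1} − x_{i+1}·y_i), indices taken mod 4.
P_1→P_2: (-9)(-5) − (14)(15) = -165
P_2→P_3: (14)(-12) − (13)(-5) = -103
P_3→P_4: (13)(-9) − (6)(-12) = -45
P_4→P_1: (6)(15) − (-9)(-9) = 9
Σ = -304
Area = |Σ|/2 = 152.
Hole:
Apply the shoelace formula: 2A = Σ (x_i·y_{i+1} − x_{i+1}·y_i), indices taken mod 3.
Σ = (-3) + (19) + (-6) = 10
Area = |Σ|/2 = 5.
Net area = 152 − 5 = 147.

147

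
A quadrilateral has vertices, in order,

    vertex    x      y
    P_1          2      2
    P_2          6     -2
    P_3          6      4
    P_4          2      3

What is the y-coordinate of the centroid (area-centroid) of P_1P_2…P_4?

11/7

Apply the surveyor's formula. First the cross-terms c_i = x_i·y_{i+1} − x_{i+1}·y_i:
  -16, 36, 10, -2  ⇒  2A = 28, A = 14.
Then Σ (y_i + y_{i+1})·c_i = 132, so ȳ = 132 / (6·14) = 11/7.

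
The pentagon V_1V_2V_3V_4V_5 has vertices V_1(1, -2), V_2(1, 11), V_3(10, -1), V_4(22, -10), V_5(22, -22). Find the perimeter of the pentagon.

84

|V_1V_2| = √((0)² + (13)²) = √169 = 13
|V_2V_3| = √((9)² + (-12)²) = √225 = 15
|V_3V_4| = √((12)² + (-9)²) = √225 = 15
|V_4V_5| = √((0)² + (-12)²) = √144 = 12
|V_5V_1| = √((-21)² + (20)²) = √841 = 29
Perimeter = 13 + 15 + 15 + 12 + 29 = 84.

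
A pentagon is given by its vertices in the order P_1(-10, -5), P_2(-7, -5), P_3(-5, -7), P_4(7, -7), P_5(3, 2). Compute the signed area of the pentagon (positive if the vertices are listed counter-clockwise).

Cross-terms: 15, 24, 84, 35, 5  ⇒  Σ = 163
Signed area = Σ/2 = 81.5 (positive ⇒ counter-clockwise traversal).

81.5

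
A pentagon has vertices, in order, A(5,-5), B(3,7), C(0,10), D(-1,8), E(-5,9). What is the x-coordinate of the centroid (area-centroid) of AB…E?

Apply the surveyor's formula. First the cross-terms c_i = x_i·y_{i+1} − x_{i+1}·y_i:
  50, 30, 10, 31, -20  ⇒  2A = 101, A = 50.5.
Then Σ (x_i + x_{i+1})·c_i = 294, so x̄ = 294 / (6·50.5) = 98/101.

98/101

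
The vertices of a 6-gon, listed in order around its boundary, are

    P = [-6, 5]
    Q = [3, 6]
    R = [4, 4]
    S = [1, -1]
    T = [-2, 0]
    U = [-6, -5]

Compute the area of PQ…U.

61.5

Σ = (-51) + (-12) + (-8) + (-2) + (10) + (-60) = -123
Area = |Σ|/2 = 61.5.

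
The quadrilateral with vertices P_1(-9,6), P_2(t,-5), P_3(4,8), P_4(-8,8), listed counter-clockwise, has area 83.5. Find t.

Write out the shoelace sum; only the two edges meeting at P_2 involve t:
2·Area = [((-9)·(-5) − t·6) + (t·8 − 4·(-5))] + 120
       = 2·t + 185 = 167
⇒ t = -9.

-9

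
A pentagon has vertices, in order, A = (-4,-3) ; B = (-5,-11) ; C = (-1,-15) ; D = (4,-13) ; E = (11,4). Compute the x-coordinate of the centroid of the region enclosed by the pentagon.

Apply the shoelace formula. First the cross-terms c_i = x_i·y_{i+1} − x_{i+1}·y_i:
  29, 64, 73, 159, -17  ⇒  2A = 308, A = 154.
Then Σ (x_i + x_{i+1})·c_i = 1840, so x̄ = 1840 / (6·154) = 460/231.

460/231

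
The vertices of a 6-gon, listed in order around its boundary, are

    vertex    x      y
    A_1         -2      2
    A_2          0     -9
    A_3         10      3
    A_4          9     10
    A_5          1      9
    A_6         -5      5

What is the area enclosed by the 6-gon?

151

Apply the shoelace (surveyor's) formula: 2A = Σ (x_i·y_{i+1} − x_{i+1}·y_i), indices taken mod 6.
Σ = (18) + (90) + (73) + (71) + (50) + (0) = 302
Area = |Σ|/2 = 151.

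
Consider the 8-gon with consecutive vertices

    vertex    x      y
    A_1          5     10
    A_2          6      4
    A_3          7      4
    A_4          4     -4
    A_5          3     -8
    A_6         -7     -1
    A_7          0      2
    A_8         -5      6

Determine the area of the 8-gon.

Σ = (-40) + (-4) + (-44) + (-20) + (-59) + (-14) + (10) + (-80) = -251
Area = |Σ|/2 = 125.5.

125.5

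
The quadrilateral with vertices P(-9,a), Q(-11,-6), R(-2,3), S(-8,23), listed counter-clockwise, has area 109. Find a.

8

The doubled signed area Σ (x_i y_{i+1} − x_{i+1} y_i) is linear in a.
With a=0 it equals 194; the coefficient of a is 3 (from the two edges through P).
So 3·a + 194 = 2·109 = 218 ⇒ a = 8.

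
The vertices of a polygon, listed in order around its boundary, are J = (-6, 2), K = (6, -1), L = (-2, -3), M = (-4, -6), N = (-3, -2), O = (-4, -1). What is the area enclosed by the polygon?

27.5

Apply the shoelace (surveyor's) formula: 2A = Σ (x_i·y_{i+1} − x_{i+1}·y_i), indices taken mod 6.
J→K: (-6)(-1) − (6)(2) = -6
K→L: (6)(-3) − (-2)(-1) = -20
L→M: (-2)(-6) − (-4)(-3) = 0
M→N: (-4)(-2) − (-3)(-6) = -10
N→O: (-3)(-1) − (-4)(-2) = -5
O→J: (-4)(2) − (-6)(-1) = -14
Σ = -55
Area = |Σ|/2 = 27.5.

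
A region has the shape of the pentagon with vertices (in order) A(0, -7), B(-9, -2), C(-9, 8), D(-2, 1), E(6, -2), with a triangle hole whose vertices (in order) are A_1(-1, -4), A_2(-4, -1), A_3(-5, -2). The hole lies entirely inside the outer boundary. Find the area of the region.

Outer boundary:
Apply Gauss's area formula: 2A = Σ (x_i·y_{i+1} − x_{i+1}·y_i), indices taken mod 5.
Σ = (-63) + (-90) + (7) + (-2) + (-42) = -190
Area = |Σ|/2 = 95.
Hole:
Σ = (-15) + (3) + (18) = 6
Area = |Σ|/2 = 3.
Net area = 95 − 3 = 92.

92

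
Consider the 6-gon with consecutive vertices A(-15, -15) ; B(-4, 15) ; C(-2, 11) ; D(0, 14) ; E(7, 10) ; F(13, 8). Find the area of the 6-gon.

287

Apply the shoelace formula: 2A = Σ (x_i·y_{i+1} − x_{i+1}·y_i), indices taken mod 6.
Σ = (-285) + (-14) + (-28) + (-98) + (-74) + (-75) = -574
Area = |Σ|/2 = 287.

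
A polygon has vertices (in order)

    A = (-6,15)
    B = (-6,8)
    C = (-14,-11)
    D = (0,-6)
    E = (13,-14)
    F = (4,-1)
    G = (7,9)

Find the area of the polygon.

Apply Gauss's area formula: 2A = Σ (x_i·y_{i+1} − x_{i+1}·y_i), indices taken mod 7.
Σ = (42) + (178) + (84) + (78) + (43) + (43) + (159) = 627
Area = |Σ|/2 = 313.5.

313.5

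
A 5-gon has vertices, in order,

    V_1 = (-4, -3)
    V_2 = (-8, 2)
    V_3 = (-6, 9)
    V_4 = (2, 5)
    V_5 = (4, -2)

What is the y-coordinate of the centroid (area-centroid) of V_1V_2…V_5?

53/23

Apply Gauss's area formula. First the cross-terms c_i = x_i·y_{i+1} − x_{i+1}·y_i:
  -32, -60, -48, -24, -20  ⇒  2A = -184, A = -92.
Then Σ (y_i + y_{i+1})·c_i = -1272, so ȳ = -1272 / (6·(-92)) = 53/23.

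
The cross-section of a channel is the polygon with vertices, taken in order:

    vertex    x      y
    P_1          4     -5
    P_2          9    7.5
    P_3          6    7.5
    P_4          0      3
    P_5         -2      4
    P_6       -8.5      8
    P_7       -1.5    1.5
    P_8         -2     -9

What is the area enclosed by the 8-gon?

Apply the shoelace (surveyor's) formula: 2A = Σ (x_i·y_{i+1} − x_{i+1}·y_i), indices taken mod 8.
Cross-terms: 75, 22.5, 18, 6, 18, -0.75, 16.5, 46  ⇒  Σ = 201.25
Area = |Σ|/2 = 100.625.

100.625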